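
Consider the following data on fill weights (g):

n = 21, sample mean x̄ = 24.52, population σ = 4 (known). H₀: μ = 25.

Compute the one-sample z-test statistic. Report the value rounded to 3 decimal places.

SE = σ/√n = 4/√21 = 0.8729
z = (x̄−μ₀)/SE = (24.52−25)/0.8729 = -0.5499

test statistic = -0.550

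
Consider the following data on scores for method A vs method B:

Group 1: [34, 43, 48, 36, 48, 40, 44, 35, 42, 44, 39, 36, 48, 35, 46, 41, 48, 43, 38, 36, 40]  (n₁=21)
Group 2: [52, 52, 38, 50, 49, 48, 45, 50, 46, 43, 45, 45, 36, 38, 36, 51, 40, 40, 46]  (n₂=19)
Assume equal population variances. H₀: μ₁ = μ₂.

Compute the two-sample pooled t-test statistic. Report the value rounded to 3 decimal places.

x̄₁=41.143, s₁=4.788, n₁=21
x̄₂=44.737, s₂=5.394, n₂=19
s_p² = [20·4.788² + 18·5.394²]/38 = 25.8488
SE = √(s_p²·(1/21+1/19)) = 1.6098
t = (41.143−44.737)/1.6098 = -2.2326
df = 38

test statistic = -2.233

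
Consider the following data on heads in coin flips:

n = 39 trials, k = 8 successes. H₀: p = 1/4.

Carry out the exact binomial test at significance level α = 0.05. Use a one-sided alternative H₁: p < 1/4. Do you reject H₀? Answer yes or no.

Exact binomial: n=39, k=8, p₀=1/4=0.2500
P(X≤8) from Σ C(n,i)·p₀^i·(1−p₀)^(n−i)
p-value (one-sided, H₁ less) = 0.33127
At α=0.05: p ≥ α → fail to reject H₀

reject H₀: no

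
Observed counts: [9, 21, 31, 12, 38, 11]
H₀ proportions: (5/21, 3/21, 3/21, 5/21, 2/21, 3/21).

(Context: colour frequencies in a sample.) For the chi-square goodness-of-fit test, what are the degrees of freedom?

degrees of freedom = 5

df = k − 1 = 6 − 1 = 5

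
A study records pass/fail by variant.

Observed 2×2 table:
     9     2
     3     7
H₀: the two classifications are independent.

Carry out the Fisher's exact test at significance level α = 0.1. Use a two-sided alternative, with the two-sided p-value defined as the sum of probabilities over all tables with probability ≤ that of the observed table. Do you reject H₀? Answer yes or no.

Margins: r₁=11, r₂=10, c₁=12, c₂=9, n=21
p_obs = C(11,9)·C(10,3)/C(21,12); sum pmf over tables with pmf ≤ p_obs
p-value (two-sided) = 0.02997
At α=0.1: p < α → reject H₀

reject H₀: yes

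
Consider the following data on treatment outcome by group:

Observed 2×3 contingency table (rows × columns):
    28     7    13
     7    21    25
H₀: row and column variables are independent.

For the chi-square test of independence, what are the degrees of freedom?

degrees of freedom = 2

df = (r−1)(c−1) = (2−1)·(3−1) = 2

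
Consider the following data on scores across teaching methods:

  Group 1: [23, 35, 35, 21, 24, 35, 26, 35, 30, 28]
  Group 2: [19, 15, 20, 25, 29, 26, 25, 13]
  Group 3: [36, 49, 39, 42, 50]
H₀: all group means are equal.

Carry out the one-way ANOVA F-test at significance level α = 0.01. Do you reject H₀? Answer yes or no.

reject H₀: yes

Group means [29.20, 21.50, 43.20], grand mean 29.565
SSB = Σnᵢ(x̄ᵢ−x̄)² = 1451.252; SSW = ΣΣ(x−x̄ᵢ)² = 654.400
MSB = 1451.252/2 = 725.6261; MSW = 654.400/20 = 32.7200
F = MSB/MSW = 22.1768
df = (2, 20)
p-value (upper-tail) = 0.00001
At α=0.01: p < α → reject H₀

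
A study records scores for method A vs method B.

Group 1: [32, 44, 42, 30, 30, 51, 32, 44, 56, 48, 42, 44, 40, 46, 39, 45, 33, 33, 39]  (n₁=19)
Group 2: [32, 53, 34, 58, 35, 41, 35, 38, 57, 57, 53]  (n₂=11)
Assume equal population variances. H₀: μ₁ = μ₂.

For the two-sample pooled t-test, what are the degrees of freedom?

df = n₁ + n₂ − 2 = 19 + 11 − 2 = 28

degrees of freedom = 28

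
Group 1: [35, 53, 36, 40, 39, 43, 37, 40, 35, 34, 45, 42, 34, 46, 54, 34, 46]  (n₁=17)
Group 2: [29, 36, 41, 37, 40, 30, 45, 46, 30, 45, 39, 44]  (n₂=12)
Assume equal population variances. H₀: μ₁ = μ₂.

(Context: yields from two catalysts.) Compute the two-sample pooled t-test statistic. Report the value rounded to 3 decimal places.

test statistic = 0.953

x̄₁=40.765, s₁=6.369, n₁=17
x̄₂=38.500, s₂=6.201, n₂=12
s_p² = [16·6.369² + 11·6.201²]/27 = 39.7059
SE = √(s_p²·(1/17+1/12)) = 2.3758
t = (40.765−38.500)/2.3758 = 0.9532
df = 27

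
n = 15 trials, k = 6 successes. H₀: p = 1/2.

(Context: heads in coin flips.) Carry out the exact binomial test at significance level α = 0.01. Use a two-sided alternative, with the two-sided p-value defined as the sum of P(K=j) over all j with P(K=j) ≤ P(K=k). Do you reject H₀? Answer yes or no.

reject H₀: no

Exact binomial: n=15, k=6, p₀=1/2=0.5000
P(X=j) = C(n,j)·p₀^j·(1−p₀)^(n−j); p = Σ P(X=j) over j with P(X=j) ≤ P(X=6)
p-value (two-sided) = 0.60724
At α=0.01: p ≥ α → fail to reject H₀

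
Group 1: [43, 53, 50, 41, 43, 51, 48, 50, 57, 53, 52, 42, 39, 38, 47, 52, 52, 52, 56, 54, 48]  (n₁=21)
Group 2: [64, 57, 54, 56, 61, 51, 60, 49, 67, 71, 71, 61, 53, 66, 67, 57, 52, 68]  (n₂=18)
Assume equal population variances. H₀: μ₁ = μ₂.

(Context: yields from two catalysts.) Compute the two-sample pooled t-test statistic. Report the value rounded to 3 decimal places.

test statistic = -5.773

x̄₁=48.619, s₁=5.572, n₁=21
x̄₂=60.278, s₂=7.036, n₂=18
s_p² = [20·5.572² + 17·7.036²]/37 = 39.5287
SE = √(s_p²·(1/21+1/18)) = 2.0195
t = (48.619−60.278)/2.0195 = -5.7731
df = 37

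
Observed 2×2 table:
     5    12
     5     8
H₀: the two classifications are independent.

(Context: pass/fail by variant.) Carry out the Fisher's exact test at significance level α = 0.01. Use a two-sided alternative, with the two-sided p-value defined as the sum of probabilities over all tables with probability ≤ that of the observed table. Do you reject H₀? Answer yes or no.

Margins: r₁=17, r₂=13, c₁=10, c₂=20, n=30
p_obs = C(17,5)·C(13,5)/C(30,10); sum pmf over tables with pmf ≤ p_obs
p-value (two-sided) = 0.70548
At α=0.01: p ≥ α → fail to reject H₀

reject H₀: no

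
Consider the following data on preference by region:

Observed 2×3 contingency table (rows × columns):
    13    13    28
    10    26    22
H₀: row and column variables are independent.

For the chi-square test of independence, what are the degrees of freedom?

degrees of freedom = 2

df = (r−1)(c−1) = (2−1)·(3−1) = 2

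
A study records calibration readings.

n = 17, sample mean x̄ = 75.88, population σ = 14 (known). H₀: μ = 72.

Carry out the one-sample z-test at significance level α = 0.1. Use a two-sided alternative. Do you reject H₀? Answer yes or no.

reject H₀: no

SE = σ/√n = 14/√17 = 3.3955
z = (x̄−μ₀)/SE = (75.88−72)/3.3955 = 1.1427
p-value (two-sided) = 0.25317
At α=0.1: p ≥ α → fail to reject H₀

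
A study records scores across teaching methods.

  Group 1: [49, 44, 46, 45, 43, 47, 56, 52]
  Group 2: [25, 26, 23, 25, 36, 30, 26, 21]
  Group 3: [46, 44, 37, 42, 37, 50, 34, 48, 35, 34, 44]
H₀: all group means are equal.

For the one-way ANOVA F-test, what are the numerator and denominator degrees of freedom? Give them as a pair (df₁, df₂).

degrees of freedom = [2, 24]

k = 3 groups, N = 27 total
df = (k−1, N−k) = (3−1, 27−3) = (2, 24)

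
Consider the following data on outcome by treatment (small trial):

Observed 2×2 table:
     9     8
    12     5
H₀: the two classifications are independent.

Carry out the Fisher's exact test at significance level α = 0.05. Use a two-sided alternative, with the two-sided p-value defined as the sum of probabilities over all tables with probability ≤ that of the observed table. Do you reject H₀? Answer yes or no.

Margins: r₁=17, r₂=17, c₁=21, c₂=13, n=34
p_obs = C(17,9)·C(17,12)/C(34,21); sum pmf over tables with pmf ≤ p_obs
p-value (two-sided) = 0.48127
At α=0.05: p ≥ α → fail to reject H₀

reject H₀: no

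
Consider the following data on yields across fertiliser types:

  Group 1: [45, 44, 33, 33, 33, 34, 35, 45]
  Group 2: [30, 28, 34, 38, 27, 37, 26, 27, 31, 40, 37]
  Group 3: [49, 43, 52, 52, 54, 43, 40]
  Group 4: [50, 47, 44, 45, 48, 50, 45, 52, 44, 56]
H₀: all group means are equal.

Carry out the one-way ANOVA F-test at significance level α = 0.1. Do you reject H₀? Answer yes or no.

Group means [37.75, 32.27, 47.57, 48.10], grand mean 40.861
SSB = Σnᵢ(x̄ᵢ−x̄)² = 1728.009; SSW = ΣΣ(x−x̄ᵢ)² = 814.296
MSB = 1728.009/3 = 576.0032; MSW = 814.296/32 = 25.4468
F = MSB/MSW = 22.6356
df = (3, 32)
p-value (upper-tail) = 0.00000
At α=0.1: p < α → reject H₀

reject H₀: yes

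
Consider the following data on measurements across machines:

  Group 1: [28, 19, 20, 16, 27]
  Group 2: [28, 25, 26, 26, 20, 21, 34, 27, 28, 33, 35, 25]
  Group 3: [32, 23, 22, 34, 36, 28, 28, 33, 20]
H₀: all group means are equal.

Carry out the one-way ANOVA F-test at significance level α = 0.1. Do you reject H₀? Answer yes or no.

reject H₀: yes

Group means [22.00, 27.33, 28.44], grand mean 26.692
SSB = Σnᵢ(x̄ᵢ−x̄)² = 142.650; SSW = ΣΣ(x−x̄ᵢ)² = 618.889
MSB = 142.650/2 = 71.3248; MSW = 618.889/23 = 26.9082
F = MSB/MSW = 2.6507
df = (2, 23)
p-value (upper-tail) = 0.09206
At α=0.1: p < α → reject H₀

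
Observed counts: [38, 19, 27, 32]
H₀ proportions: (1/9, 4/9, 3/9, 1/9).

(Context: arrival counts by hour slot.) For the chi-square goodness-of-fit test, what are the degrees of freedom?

degrees of freedom = 3

df = k − 1 = 4 − 1 = 3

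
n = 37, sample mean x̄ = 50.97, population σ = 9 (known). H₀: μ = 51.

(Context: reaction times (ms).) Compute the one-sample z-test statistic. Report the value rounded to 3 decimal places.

SE = σ/√n = 9/√37 = 1.4796
z = (x̄−μ₀)/SE = (50.97−51)/1.4796 = -0.0203

test statistic = -0.020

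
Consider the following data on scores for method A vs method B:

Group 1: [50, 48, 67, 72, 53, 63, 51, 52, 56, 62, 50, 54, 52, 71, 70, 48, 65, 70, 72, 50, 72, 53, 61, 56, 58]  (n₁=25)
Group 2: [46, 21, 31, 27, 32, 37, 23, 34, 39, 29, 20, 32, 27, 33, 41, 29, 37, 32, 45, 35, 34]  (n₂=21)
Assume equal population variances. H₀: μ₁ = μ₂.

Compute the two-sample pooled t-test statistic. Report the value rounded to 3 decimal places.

test statistic = 11.298

x̄₁=59.040, s₁=8.624, n₁=25
x̄₂=32.571, s₂=6.968, n₂=21
s_p² = [24·8.624² + 20·6.968²]/44 = 62.6387
SE = √(s_p²·(1/25+1/21)) = 2.3427
t = (59.040−32.571)/2.3427 = 11.2982
df = 44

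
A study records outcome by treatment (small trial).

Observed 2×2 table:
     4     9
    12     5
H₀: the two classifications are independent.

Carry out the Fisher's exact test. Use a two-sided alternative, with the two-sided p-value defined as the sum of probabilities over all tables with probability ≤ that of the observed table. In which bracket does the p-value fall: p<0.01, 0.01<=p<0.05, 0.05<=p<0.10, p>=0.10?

p-value bracket: 0.05<=p<0.10

Margins: r₁=13, r₂=17, c₁=16, c₂=14, n=30
p_obs = C(13,4)·C(17,12)/C(30,16); sum pmf over tables with pmf ≤ p_obs
p-value (two-sided) = 0.06336
→ bracket: 0.05<=p<0.10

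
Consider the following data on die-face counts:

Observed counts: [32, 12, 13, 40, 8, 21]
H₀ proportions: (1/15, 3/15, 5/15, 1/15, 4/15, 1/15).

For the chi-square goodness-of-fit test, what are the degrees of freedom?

degrees of freedom = 5

df = k − 1 = 6 − 1 = 5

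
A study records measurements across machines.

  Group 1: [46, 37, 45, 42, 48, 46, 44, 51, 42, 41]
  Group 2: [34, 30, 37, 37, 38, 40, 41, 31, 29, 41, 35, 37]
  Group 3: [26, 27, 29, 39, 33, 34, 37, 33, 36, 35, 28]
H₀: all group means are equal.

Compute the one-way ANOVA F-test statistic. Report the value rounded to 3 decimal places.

test statistic = 22.095

Group means [44.20, 35.83, 32.45], grand mean 37.242
SSB = Σnᵢ(x̄ᵢ−x̄)² = 760.067; SSW = ΣΣ(x−x̄ᵢ)² = 515.994
MSB = 760.067/2 = 380.0333; MSW = 515.994/30 = 17.1998
F = MSB/MSW = 22.0952
df = (2, 30)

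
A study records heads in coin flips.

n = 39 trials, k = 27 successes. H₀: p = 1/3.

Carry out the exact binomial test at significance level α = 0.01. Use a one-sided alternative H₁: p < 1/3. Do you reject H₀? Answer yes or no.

Exact binomial: n=39, k=27, p₀=1/3=0.3333
P(X≤27) from Σ C(n,i)·p₀^i·(1−p₀)^(n−i)
p-value (one-sided, H₁ less) = 1.00000
At α=0.01: p ≥ α → fail to reject H₀

reject H₀: no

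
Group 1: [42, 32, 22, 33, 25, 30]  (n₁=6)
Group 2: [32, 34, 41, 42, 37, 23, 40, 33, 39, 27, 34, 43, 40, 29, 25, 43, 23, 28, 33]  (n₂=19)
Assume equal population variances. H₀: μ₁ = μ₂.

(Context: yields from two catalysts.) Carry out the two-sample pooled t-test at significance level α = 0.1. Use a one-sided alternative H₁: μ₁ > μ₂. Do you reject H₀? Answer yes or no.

reject H₀: no

x̄₁=30.667, s₁=6.976, n₁=6
x̄₂=34.000, s₂=6.749, n₂=19
s_p² = [5·6.976² + 18·6.749²]/23 = 46.2319
SE = √(s_p²·(1/6+1/19)) = 3.1841
t = (30.667−34.000)/3.1841 = -1.0469
df = 23
p-value (one-sided, H₁ greater) = 0.84698
At α=0.1: p ≥ α → fail to reject H₀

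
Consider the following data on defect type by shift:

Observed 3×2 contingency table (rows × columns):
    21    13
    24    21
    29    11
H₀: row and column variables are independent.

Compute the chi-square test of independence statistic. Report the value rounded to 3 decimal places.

Row totals [34, 45, 40], col totals [74, 45], n=119
χ² = (21−21.14)²/21.14 + (13−12.86)²/12.86 + (24−27.98)²/27.98 + (21−17.02)²/17.02 + (29−24.87)²/24.87 + (11−15.13)²/15.13 = 3.3118
df = 2

test statistic = 3.312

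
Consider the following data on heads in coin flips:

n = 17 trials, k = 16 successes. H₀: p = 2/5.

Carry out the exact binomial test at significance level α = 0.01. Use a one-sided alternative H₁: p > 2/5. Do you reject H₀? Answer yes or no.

Exact binomial: n=17, k=16, p₀=2/5=0.4000
P(X≥16) from Σ C(n,i)·p₀^i·(1−p₀)^(n−i)
p-value (one-sided, H₁ greater) = 0.00000
At α=0.01: p < α → reject H₀

reject H₀: yes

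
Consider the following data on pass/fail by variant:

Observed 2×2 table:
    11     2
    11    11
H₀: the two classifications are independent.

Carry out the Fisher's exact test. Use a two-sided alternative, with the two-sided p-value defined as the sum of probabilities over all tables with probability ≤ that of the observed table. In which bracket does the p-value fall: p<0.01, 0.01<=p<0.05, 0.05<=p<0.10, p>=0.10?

p-value bracket: 0.05<=p<0.10

Margins: r₁=13, r₂=22, c₁=22, c₂=13, n=35
p_obs = C(13,11)·C(22,11)/C(35,22); sum pmf over tables with pmf ≤ p_obs
p-value (two-sided) = 0.07011
→ bracket: 0.05<=p<0.10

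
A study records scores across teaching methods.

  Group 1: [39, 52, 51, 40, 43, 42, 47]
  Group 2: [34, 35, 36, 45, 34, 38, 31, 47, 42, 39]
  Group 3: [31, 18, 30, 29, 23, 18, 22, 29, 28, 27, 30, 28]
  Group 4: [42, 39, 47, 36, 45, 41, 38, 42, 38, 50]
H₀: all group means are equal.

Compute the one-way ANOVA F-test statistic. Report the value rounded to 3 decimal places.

Group means [44.86, 38.10, 26.08, 41.80], grand mean 36.564
SSB = Σnᵢ(x̄ᵢ−x̄)² = 2097.316; SSW = ΣΣ(x−x̄ᵢ)² = 816.274
MSB = 2097.316/3 = 699.1053; MSW = 816.274/35 = 23.3221
F = MSB/MSW = 29.9761
df = (3, 35)

test statistic = 29.976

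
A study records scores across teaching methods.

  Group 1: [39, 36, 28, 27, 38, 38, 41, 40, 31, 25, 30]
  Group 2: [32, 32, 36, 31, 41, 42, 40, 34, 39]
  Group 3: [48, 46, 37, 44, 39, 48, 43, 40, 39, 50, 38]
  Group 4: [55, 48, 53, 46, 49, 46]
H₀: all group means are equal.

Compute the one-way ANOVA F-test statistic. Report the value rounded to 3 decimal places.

test statistic = 16.722

Group means [33.91, 36.33, 42.91, 49.50], grand mean 39.703
SSB = Σnᵢ(x̄ᵢ−x̄)² = 1160.412; SSW = ΣΣ(x−x̄ᵢ)² = 763.318
MSB = 1160.412/3 = 386.8038; MSW = 763.318/33 = 23.1309
F = MSB/MSW = 16.7224
df = (3, 33)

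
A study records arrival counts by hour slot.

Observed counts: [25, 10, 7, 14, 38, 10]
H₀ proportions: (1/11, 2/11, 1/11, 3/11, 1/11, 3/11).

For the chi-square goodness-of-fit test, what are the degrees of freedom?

df = k − 1 = 6 − 1 = 5

degrees of freedom = 5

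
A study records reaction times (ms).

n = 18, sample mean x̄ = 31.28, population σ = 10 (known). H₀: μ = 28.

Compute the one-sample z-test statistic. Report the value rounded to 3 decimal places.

test statistic = 1.392

SE = σ/√n = 10/√18 = 2.3570
z = (x̄−μ₀)/SE = (31.28−28)/2.3570 = 1.3916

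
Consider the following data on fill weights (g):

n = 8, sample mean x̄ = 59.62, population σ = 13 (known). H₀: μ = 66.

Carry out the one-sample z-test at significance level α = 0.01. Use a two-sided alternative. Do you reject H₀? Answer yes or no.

reject H₀: no

SE = σ/√n = 13/√8 = 4.5962
z = (x̄−μ₀)/SE = (59.62−66)/4.5962 = -1.3881
p-value (two-sided) = 0.16511
At α=0.01: p ≥ α → fail to reject H₀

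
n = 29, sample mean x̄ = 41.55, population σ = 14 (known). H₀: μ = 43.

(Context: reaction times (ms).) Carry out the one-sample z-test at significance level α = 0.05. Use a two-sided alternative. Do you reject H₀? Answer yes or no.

SE = σ/√n = 14/√29 = 2.5997
z = (x̄−μ₀)/SE = (41.55−43)/2.5997 = -0.5577
p-value (two-sided) = 0.57702
At α=0.05: p ≥ α → fail to reject H₀

reject H₀: no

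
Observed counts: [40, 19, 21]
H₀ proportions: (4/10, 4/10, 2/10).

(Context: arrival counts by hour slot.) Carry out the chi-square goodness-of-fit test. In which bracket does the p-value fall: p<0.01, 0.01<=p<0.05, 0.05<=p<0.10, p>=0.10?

n = 80; E_i = n·p_i = [32.00, 32.00, 16.00]
χ² = (40−32.00)²/32.00 + (19−32.00)²/32.00 + (21−16.00)²/16.00 = 8.8438
df = 2
p-value (upper-tail) = 0.01201
→ bracket: 0.01<=p<0.05

p-value bracket: 0.01<=p<0.05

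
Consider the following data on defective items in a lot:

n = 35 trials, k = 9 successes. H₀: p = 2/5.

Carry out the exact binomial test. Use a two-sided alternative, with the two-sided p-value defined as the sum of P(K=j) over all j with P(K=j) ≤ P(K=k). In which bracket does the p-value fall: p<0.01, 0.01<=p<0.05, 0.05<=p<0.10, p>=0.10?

Exact binomial: n=35, k=9, p₀=2/5=0.4000
P(X=j) = C(n,j)·p₀^j·(1−p₀)^(n−j); p = Σ P(X=j) over j with P(X=j) ≤ P(X=9)
p-value (two-sided) = 0.11906
→ bracket: p>=0.10

p-value bracket: p>=0.10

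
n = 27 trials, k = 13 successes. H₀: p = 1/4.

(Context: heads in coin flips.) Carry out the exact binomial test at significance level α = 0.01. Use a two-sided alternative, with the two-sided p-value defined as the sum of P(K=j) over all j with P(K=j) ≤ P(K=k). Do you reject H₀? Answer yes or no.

Exact binomial: n=27, k=13, p₀=1/4=0.2500
P(X=j) = C(n,j)·p₀^j·(1−p₀)^(n−j); p = Σ P(X=j) over j with P(X=j) ≤ P(X=13)
p-value (two-sided) = 0.01201
At α=0.01: p ≥ α → fail to reject H₀

reject H₀: no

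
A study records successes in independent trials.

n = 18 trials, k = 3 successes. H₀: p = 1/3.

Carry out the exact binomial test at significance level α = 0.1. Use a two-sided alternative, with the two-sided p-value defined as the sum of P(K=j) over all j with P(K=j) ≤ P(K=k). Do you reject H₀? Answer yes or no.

Exact binomial: n=18, k=3, p₀=1/3=0.3333
P(X=j) = C(n,j)·p₀^j·(1−p₀)^(n−j); p = Σ P(X=j) over j with P(X=j) ≤ P(X=3)
p-value (two-sided) = 0.20927
At α=0.1: p ≥ α → fail to reject H₀

reject H₀: no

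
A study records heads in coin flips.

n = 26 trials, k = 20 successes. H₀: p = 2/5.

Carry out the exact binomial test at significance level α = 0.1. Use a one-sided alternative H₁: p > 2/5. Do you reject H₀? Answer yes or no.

reject H₀: yes

Exact binomial: n=26, k=20, p₀=2/5=0.4000
P(X≥20) from Σ C(n,i)·p₀^i·(1−p₀)^(n−i)
p-value (one-sided, H₁ greater) = 0.00014
At α=0.1: p < α → reject H₀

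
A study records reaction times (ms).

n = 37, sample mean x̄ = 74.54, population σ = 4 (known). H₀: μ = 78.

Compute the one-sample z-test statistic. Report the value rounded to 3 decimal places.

SE = σ/√n = 4/√37 = 0.6576
z = (x̄−μ₀)/SE = (74.54−78)/0.6576 = -5.2616

test statistic = -5.262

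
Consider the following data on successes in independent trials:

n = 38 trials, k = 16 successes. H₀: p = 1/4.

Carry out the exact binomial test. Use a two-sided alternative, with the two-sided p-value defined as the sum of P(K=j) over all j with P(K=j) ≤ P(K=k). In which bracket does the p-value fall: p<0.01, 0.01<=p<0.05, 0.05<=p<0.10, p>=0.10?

p-value bracket: 0.01<=p<0.05

Exact binomial: n=38, k=16, p₀=1/4=0.2500
P(X=j) = C(n,j)·p₀^j·(1−p₀)^(n−j); p = Σ P(X=j) over j with P(X=j) ≤ P(X=16)
p-value (two-sided) = 0.02278
→ bracket: 0.01<=p<0.05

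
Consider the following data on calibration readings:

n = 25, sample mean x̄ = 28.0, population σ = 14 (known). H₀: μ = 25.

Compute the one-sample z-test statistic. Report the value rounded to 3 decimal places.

SE = σ/√n = 14/√25 = 2.8000
z = (x̄−μ₀)/SE = (28.0−25)/2.8000 = 1.0714

test statistic = 1.071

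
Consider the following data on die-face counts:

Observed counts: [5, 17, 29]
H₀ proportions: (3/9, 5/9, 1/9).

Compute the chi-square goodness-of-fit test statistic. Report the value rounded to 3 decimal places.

n = 51; E_i = n·p_i = [17.00, 28.33, 5.67]
χ² = (5−17.00)²/17.00 + (17−28.33)²/28.33 + (29−5.67)²/5.67 = 109.0824
df = 2

test statistic = 109.082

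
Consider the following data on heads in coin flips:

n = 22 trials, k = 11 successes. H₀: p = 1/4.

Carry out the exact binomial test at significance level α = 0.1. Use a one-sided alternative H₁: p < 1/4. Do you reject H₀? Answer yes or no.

reject H₀: no

Exact binomial: n=22, k=11, p₀=1/4=0.2500
P(X≤11) from Σ C(n,i)·p₀^i·(1−p₀)^(n−i)
p-value (one-sided, H₁ less) = 0.99713
At α=0.1: p ≥ α → fail to reject H₀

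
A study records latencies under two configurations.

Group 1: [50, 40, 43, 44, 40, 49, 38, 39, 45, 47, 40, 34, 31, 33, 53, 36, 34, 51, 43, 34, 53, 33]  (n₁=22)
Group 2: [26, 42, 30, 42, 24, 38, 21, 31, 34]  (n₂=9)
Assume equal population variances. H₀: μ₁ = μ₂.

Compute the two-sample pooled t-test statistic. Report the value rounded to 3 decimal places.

x̄₁=41.364, s₁=6.953, n₁=22
x̄₂=32.000, s₂=7.632, n₂=9
s_p² = [21·6.953² + 8·7.632²]/29 = 51.0721
SE = √(s_p²·(1/22+1/9)) = 2.8277
t = (41.364−32.000)/2.8277 = 3.3113
df = 29

test statistic = 3.311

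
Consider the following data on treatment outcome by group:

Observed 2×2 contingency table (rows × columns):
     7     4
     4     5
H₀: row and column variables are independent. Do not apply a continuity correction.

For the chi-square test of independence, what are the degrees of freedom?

df = (r−1)(c−1) = (2−1)·(2−1) = 1

degrees of freedom = 1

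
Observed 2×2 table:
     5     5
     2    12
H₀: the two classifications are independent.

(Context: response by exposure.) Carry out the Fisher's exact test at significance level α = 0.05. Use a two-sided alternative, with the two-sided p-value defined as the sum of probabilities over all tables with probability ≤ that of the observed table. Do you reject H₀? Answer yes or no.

reject H₀: no

Margins: r₁=10, r₂=14, c₁=7, c₂=17, n=24
p_obs = C(10,5)·C(14,2)/C(24,7); sum pmf over tables with pmf ≤ p_obs
p-value (two-sided) = 0.08501
At α=0.05: p ≥ α → fail to reject H₀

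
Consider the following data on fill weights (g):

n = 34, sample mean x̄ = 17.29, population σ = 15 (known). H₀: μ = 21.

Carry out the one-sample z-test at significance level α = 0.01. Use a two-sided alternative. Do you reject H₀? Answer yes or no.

reject H₀: no

SE = σ/√n = 15/√34 = 2.5725
z = (x̄−μ₀)/SE = (17.29−21)/2.5725 = -1.4422
p-value (two-sided) = 0.14925
At α=0.01: p ≥ α → fail to reject H₀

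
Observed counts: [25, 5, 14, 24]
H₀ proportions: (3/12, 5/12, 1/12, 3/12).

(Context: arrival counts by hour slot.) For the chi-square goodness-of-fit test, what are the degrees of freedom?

df = k − 1 = 4 − 1 = 3

degrees of freedom = 3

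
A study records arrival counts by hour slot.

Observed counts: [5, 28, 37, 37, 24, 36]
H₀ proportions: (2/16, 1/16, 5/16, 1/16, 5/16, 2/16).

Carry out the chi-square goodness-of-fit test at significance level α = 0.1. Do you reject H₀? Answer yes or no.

reject H₀: yes

n = 167; E_i = n·p_i = [20.88, 10.44, 52.19, 10.44, 52.19, 20.88]
χ² = (5−20.88)²/20.88 + (28−10.44)²/10.44 + (37−52.19)²/52.19 + (37−10.44)²/10.44 + (24−52.19)²/52.19 + (36−20.88)²/20.88 = 139.8263
df = 5
p-value (upper-tail) = 0.00000
At α=0.1: p < α → reject H₀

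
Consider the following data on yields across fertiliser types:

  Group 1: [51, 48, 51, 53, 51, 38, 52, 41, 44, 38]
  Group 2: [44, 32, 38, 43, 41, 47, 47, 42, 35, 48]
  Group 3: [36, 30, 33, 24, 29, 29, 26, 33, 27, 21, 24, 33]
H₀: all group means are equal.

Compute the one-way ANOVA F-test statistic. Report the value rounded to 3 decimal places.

Group means [46.70, 41.70, 28.75], grand mean 38.406
SSB = Σnᵢ(x̄ᵢ−x̄)² = 1915.269; SSW = ΣΣ(x−x̄ᵢ)² = 796.450
MSB = 1915.269/2 = 957.6344; MSW = 796.450/29 = 27.4638
F = MSB/MSW = 34.8690
df = (2, 29)

test statistic = 34.869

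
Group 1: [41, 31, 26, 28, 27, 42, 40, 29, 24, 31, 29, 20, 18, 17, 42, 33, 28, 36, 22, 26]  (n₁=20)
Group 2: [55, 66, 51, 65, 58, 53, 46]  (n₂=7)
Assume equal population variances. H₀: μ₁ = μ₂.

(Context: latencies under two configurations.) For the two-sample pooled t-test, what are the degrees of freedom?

degrees of freedom = 25

df = n₁ + n₂ − 2 = 20 + 7 − 2 = 25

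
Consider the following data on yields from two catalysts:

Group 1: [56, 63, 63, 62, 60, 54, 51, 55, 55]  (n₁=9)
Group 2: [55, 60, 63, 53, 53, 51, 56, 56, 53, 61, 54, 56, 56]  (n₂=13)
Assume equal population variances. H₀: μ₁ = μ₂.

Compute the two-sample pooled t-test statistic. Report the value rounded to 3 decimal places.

test statistic = 1.033

x̄₁=57.667, s₁=4.416, n₁=9
x̄₂=55.923, s₂=3.499, n₂=13
s_p² = [8·4.416² + 12·3.499²]/20 = 15.1462
SE = √(s_p²·(1/9+1/13)) = 1.6876
t = (57.667−55.923)/1.6876 = 1.0332
df = 20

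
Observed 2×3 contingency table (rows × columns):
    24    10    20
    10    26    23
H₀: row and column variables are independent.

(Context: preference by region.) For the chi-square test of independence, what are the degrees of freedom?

df = (r−1)(c−1) = (2−1)·(3−1) = 2

degrees of freedom = 2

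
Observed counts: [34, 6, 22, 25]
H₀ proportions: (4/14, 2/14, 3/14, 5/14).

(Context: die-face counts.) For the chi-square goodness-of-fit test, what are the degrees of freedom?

degrees of freedom = 3

df = k − 1 = 4 − 1 = 3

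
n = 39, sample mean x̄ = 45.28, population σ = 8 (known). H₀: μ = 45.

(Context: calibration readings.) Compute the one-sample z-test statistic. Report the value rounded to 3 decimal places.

SE = σ/√n = 8/√39 = 1.2810
z = (x̄−μ₀)/SE = (45.28−45)/1.2810 = 0.2186

test statistic = 0.219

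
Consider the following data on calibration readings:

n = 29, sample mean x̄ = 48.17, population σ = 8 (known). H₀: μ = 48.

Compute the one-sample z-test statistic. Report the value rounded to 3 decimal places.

SE = σ/√n = 8/√29 = 1.4856
z = (x̄−μ₀)/SE = (48.17−48)/1.4856 = 0.1144

test statistic = 0.114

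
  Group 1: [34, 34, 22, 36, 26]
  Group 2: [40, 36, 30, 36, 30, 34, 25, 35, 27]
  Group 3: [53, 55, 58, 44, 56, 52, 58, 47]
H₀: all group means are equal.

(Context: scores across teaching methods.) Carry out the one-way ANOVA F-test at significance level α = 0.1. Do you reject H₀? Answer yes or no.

Group means [30.40, 32.56, 52.88], grand mean 39.455
SSB = Σnᵢ(x̄ᵢ−x̄)² = 2279.157; SSW = ΣΣ(x−x̄ᵢ)² = 516.297
MSB = 2279.157/2 = 1139.5787; MSW = 516.297/19 = 27.1735
F = MSB/MSW = 41.9371
df = (2, 19)
p-value (upper-tail) = 0.00000
At α=0.1: p < α → reject H₀

reject H₀: yes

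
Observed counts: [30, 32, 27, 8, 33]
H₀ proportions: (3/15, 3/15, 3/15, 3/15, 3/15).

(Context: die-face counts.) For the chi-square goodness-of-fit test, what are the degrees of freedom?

degrees of freedom = 4

df = k − 1 = 5 − 1 = 4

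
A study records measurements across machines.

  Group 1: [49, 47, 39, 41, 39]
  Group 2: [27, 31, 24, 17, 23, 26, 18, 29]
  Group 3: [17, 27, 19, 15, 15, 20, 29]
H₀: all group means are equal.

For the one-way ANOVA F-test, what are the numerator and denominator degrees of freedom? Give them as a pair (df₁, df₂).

k = 3 groups, N = 20 total
df = (k−1, N−k) = (3−1, 20−3) = (2, 17)

degrees of freedom = [2, 17]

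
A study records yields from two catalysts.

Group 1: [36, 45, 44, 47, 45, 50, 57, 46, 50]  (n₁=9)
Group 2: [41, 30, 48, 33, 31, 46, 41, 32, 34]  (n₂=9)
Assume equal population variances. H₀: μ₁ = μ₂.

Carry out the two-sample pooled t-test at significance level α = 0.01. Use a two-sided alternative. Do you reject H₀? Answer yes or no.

reject H₀: yes

x̄₁=46.667, s₁=5.657, n₁=9
x̄₂=37.333, s₂=6.782, n₂=9
s_p² = [8·5.657² + 8·6.782²]/16 = 39.0000
SE = √(s_p²·(1/9+1/9)) = 2.9439
t = (46.667−37.333)/2.9439 = 3.1704
df = 16
p-value (two-sided) = 0.00594
At α=0.01: p < α → reject H₀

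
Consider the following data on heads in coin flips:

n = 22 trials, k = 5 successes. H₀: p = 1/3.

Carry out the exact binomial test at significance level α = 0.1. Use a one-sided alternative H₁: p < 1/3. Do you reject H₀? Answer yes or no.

reject H₀: no

Exact binomial: n=22, k=5, p₀=1/3=0.3333
P(X≤5) from Σ C(n,i)·p₀^i·(1−p₀)^(n−i)
p-value (one-sided, H₁ less) = 0.20615
At α=0.1: p ≥ α → fail to reject H₀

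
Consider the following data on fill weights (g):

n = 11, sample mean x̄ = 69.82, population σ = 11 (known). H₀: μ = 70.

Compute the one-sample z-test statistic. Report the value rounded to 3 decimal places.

test statistic = -0.054

SE = σ/√n = 11/√11 = 3.3166
z = (x̄−μ₀)/SE = (69.82−70)/3.3166 = -0.0543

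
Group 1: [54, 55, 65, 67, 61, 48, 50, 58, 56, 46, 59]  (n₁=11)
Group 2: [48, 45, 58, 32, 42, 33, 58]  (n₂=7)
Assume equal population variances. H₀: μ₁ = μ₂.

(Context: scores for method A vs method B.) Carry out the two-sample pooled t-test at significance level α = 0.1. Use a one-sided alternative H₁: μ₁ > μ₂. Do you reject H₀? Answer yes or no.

reject H₀: yes

x̄₁=56.273, s₁=6.665, n₁=11
x̄₂=45.143, s₂=10.558, n₂=7
s_p² = [10·6.665² + 6·10.558²]/16 = 69.5649
SE = √(s_p²·(1/11+1/7)) = 4.0326
t = (56.273−45.143)/4.0326 = 2.7600
df = 16
p-value (one-sided, H₁ greater) = 0.00697
At α=0.1: p < α → reject H₀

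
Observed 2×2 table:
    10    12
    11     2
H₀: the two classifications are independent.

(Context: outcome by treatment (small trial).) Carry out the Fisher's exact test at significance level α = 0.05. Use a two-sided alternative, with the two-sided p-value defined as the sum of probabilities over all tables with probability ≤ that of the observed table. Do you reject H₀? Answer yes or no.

reject H₀: yes

Margins: r₁=22, r₂=13, c₁=21, c₂=14, n=35
p_obs = C(22,10)·C(13,11)/C(35,21); sum pmf over tables with pmf ≤ p_obs
p-value (two-sided) = 0.03374
At α=0.05: p < α → reject H₀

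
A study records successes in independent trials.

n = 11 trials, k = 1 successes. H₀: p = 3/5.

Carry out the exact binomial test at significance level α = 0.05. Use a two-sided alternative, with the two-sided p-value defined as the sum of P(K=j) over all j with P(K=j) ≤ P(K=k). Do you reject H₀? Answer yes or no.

Exact binomial: n=11, k=1, p₀=3/5=0.6000
P(X=j) = C(n,j)·p₀^j·(1−p₀)^(n−j); p = Σ P(X=j) over j with P(X=j) ≤ P(X=1)
p-value (two-sided) = 0.00073
At α=0.05: p < α → reject H₀

reject H₀: yes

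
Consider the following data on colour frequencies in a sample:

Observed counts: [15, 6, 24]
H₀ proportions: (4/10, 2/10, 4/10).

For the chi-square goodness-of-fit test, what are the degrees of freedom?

df = k − 1 = 3 − 1 = 2

degrees of freedom = 2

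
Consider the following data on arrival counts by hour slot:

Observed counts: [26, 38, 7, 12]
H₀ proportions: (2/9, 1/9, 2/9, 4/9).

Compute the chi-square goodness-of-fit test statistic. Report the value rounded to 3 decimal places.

test statistic = 116.789

n = 83; E_i = n·p_i = [18.44, 9.22, 18.44, 36.89]
χ² = (26−18.44)²/18.44 + (38−9.22)²/9.22 + (7−18.44)²/18.44 + (12−36.89)²/36.89 = 116.7892
df = 3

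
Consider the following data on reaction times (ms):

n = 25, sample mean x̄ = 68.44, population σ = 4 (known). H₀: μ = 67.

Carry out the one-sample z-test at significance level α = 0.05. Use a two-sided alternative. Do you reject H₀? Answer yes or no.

SE = σ/√n = 4/√25 = 0.8000
z = (x̄−μ₀)/SE = (68.44−67)/0.8000 = 1.8000
p-value (two-sided) = 0.07186
At α=0.05: p ≥ α → fail to reject H₀

reject H₀: no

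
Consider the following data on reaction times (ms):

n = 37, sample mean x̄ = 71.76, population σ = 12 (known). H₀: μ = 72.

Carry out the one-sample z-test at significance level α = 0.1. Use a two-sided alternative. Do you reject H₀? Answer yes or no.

SE = σ/√n = 12/√37 = 1.9728
z = (x̄−μ₀)/SE = (71.76−72)/1.9728 = -0.1217
p-value (two-sided) = 0.90317
At α=0.1: p ≥ α → fail to reject H₀

reject H₀: no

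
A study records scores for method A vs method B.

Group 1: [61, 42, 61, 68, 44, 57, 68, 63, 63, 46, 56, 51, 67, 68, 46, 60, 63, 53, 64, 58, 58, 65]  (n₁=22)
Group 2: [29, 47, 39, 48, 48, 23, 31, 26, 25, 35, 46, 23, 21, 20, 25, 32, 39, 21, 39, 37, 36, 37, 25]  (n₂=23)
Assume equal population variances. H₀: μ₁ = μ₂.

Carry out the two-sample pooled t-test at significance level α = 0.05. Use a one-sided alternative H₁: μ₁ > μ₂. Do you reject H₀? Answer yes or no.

x̄₁=58.273, s₁=8.108, n₁=22
x̄₂=32.696, s₂=9.256, n₂=23
s_p² = [21·8.108² + 22·9.256²]/43 = 75.9357
SE = √(s_p²·(1/22+1/23)) = 2.5987
t = (58.273−32.696)/2.5987 = 9.8423
df = 43
p-value (one-sided, H₁ greater) = 0.00000
At α=0.05: p < α → reject H₀

reject H₀: yes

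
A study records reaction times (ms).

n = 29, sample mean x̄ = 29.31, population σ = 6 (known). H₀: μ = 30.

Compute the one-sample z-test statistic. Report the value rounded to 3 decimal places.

SE = σ/√n = 6/√29 = 1.1142
z = (x̄−μ₀)/SE = (29.31−30)/1.1142 = -0.6193

test statistic = -0.619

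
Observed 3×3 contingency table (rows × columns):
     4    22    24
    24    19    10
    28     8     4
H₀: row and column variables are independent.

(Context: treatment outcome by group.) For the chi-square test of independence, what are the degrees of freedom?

df = (r−1)(c−1) = (3−1)·(3−1) = 4

degrees of freedom = 4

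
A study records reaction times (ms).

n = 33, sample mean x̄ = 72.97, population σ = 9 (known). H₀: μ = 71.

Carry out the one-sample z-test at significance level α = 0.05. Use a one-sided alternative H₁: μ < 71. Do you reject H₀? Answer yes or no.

SE = σ/√n = 9/√33 = 1.5667
z = (x̄−μ₀)/SE = (72.97−71)/1.5667 = 1.2574
p-value (one-sided, H₁ less) = 0.89570
At α=0.05: p ≥ α → fail to reject H₀

reject H₀: no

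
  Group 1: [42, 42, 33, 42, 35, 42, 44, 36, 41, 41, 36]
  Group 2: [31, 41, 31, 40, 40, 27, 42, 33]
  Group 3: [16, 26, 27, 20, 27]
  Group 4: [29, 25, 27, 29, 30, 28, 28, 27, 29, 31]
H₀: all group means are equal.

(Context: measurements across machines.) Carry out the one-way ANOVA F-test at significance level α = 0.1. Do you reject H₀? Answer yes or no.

Group means [39.45, 35.62, 23.20, 28.30], grand mean 32.882
SSB = Σnᵢ(x̄ᵢ−x̄)² = 1214.027; SSW = ΣΣ(x−x̄ᵢ)² = 493.502
MSB = 1214.027/3 = 404.6757; MSW = 493.502/30 = 16.4501
F = MSB/MSW = 24.6002
df = (3, 30)
p-value (upper-tail) = 0.00000
At α=0.1: p < α → reject H₀

reject H₀: yes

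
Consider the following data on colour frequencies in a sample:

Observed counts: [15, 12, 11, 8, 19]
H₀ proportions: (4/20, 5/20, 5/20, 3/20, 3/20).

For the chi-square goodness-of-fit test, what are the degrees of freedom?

df = k − 1 = 5 − 1 = 4

degrees of freedom = 4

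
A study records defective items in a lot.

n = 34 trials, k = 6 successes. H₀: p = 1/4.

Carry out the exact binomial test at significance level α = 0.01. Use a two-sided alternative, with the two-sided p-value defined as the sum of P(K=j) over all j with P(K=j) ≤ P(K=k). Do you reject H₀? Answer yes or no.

reject H₀: no

Exact binomial: n=34, k=6, p₀=1/4=0.2500
P(X=j) = C(n,j)·p₀^j·(1−p₀)^(n−j); p = Σ P(X=j) over j with P(X=j) ≤ P(X=6)
p-value (two-sided) = 0.42859
At α=0.01: p ≥ α → fail to reject H₀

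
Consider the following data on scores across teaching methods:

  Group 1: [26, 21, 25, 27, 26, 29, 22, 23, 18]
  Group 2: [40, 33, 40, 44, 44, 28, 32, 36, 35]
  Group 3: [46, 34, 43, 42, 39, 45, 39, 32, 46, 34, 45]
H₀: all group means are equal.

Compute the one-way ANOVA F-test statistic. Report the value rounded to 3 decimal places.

Group means [24.11, 36.89, 40.45], grand mean 34.276
SSB = Σnᵢ(x̄ᵢ−x̄)² = 1411.288; SSW = ΣΣ(x−x̄ᵢ)² = 606.505
MSB = 1411.288/2 = 705.6440; MSW = 606.505/26 = 23.3271
F = MSB/MSW = 30.2499
df = (2, 26)

test statistic = 30.250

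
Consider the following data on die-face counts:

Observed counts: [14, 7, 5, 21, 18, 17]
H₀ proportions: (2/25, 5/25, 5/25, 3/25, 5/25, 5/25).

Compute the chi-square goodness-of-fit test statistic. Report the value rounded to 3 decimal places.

test statistic = 34.585

n = 82; E_i = n·p_i = [6.56, 16.40, 16.40, 9.84, 16.40, 16.40]
χ² = (14−6.56)²/6.56 + (7−16.40)²/16.40 + (5−16.40)²/16.40 + (21−9.84)²/9.84 + (18−16.40)²/16.40 + (17−16.40)²/16.40 = 34.5854
df = 5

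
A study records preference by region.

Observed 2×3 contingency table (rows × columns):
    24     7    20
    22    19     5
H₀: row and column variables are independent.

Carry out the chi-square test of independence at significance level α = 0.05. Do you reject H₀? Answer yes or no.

Row totals [51, 46], col totals [46, 26, 25], n=97
χ² = (24−24.19)²/24.19 + (7−13.67)²/13.67 + (20−13.14)²/13.14 + (22−21.81)²/21.81 + (19−12.33)²/12.33 + (5−11.86)²/11.86 = 14.4060
df = 2
p-value (upper-tail) = 0.00074
At α=0.05: p < α → reject H₀

reject H₀: yes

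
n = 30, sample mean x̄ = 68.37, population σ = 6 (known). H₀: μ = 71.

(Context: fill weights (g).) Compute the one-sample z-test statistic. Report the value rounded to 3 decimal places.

test statistic = -2.401

SE = σ/√n = 6/√30 = 1.0954
z = (x̄−μ₀)/SE = (68.37−71)/1.0954 = -2.4009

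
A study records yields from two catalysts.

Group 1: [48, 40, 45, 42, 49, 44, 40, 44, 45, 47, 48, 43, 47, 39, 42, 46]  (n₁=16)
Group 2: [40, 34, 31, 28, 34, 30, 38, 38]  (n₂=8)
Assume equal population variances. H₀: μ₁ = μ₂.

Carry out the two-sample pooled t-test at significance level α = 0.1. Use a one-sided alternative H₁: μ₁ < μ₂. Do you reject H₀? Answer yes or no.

reject H₀: no

x̄₁=44.312, s₁=3.114, n₁=16
x̄₂=34.125, s₂=4.291, n₂=8
s_p² = [15·3.114² + 7·4.291²]/22 = 12.4688
SE = √(s_p²·(1/16+1/8)) = 1.5290
t = (44.312−34.125)/1.5290 = 6.6628
df = 22
p-value (one-sided, H₁ less) = 1.00000
At α=0.1: p ≥ α → fail to reject H₀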